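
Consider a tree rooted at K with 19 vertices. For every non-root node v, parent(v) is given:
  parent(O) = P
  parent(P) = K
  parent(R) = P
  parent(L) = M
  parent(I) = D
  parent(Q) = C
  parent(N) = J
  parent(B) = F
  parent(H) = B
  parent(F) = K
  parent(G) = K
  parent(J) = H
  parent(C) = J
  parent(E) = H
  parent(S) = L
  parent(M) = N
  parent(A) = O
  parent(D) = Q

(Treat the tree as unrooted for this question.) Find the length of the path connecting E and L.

5

The path is E–H–J–N–M–L, which has 5 edges.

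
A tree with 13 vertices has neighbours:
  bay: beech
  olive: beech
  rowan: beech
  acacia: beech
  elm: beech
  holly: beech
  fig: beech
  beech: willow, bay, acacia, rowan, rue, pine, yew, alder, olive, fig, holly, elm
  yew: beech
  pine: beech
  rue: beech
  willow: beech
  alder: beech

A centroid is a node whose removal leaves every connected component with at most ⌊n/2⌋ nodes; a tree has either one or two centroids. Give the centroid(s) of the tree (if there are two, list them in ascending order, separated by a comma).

Removing beech splits the tree into components of sizes 1, 1, 1, 1, 1, 1, 1, 1, 1, 1, 1, 1; the largest is 1 ≤ ⌊13/2⌋ = 6.
No neighbour of beech does as well, so beech is the unique centroid.

beech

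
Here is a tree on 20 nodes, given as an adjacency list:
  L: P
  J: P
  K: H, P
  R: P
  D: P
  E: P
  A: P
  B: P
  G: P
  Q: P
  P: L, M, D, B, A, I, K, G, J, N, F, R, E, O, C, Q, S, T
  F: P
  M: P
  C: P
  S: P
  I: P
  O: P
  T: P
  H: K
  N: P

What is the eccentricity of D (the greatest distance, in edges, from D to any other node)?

3

A farthest node from D is H.
The path D–P–K–H has 3 edges.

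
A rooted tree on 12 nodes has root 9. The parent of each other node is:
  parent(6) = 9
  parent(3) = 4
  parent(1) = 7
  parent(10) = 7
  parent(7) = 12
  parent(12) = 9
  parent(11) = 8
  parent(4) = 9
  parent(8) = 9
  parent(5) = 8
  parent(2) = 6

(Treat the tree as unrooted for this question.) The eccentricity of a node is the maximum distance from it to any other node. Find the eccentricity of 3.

The node farthest from 3 is 1 (10 also at distance 5), via 3–4–9–12–7–1 — 5 edges.

5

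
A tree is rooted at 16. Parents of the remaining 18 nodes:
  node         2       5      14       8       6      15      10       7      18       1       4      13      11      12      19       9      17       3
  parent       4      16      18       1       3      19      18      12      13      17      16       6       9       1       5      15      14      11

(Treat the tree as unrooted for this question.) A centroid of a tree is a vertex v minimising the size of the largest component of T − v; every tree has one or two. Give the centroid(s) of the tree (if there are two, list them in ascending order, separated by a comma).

6

Delete 6: the remaining components have sizes 9, 9. Max 9 ≤ 9, so 6 is a centroid.
No neighbour of 6 does as well, so 6 is the unique centroid.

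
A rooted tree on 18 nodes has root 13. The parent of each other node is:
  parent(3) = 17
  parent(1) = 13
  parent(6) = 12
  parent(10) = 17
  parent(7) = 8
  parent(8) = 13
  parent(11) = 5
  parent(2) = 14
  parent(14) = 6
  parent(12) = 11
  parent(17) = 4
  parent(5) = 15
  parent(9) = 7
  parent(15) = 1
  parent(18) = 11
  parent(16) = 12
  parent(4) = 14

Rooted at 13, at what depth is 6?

13 – 1 – 15 – 5 – 11 – 12 – 6 — 6 edges.

6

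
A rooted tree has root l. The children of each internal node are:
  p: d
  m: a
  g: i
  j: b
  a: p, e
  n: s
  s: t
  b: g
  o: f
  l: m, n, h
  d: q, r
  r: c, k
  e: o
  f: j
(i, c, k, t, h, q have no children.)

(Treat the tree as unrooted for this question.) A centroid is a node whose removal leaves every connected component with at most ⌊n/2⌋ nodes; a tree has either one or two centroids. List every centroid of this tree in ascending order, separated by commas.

Delete a: the remaining components have sizes 7, 6, 6. Max 7 ≤ 10, so a is a centroid.
No neighbour of a does as well, so a is the unique centroid.

a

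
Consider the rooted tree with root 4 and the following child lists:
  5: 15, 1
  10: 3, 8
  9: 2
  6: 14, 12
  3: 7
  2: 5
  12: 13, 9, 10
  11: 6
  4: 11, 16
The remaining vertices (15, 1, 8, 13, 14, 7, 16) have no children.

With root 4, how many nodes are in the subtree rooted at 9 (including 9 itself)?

Descendants of 9 (including itself): 9, 2, 5, 15, 1. That's 5.

5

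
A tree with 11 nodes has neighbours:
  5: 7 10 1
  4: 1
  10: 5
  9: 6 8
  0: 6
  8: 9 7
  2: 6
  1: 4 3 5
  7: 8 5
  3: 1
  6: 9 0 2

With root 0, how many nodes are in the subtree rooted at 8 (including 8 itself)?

7

Descendants of 8 (including itself): 8, 7, 5, 10, 1, 3, 4. That's 7.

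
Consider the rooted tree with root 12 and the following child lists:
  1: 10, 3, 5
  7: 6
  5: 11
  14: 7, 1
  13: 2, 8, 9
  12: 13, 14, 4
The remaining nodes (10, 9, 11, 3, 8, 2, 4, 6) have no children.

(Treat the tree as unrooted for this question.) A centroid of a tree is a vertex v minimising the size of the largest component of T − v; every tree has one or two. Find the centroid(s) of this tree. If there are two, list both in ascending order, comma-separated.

14

If 14 is removed the pieces have sizes 6, 5, 2, all ≤ ⌊14/2⌋ = 7.
Every other node leaves some component of size > 7, so the centroid is unique.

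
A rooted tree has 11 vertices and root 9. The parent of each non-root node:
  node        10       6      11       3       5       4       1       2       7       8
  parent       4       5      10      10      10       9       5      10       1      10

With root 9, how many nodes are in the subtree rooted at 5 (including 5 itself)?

4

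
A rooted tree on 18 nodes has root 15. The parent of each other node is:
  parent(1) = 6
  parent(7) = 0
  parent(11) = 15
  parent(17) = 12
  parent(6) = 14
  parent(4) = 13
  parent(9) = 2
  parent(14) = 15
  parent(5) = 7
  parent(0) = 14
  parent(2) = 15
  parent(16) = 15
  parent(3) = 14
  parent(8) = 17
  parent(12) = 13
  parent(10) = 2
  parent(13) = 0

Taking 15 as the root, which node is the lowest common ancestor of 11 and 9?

11's ancestor chain is 11, 15 and 9's is 9, 2, 15; they first meet at 15.

15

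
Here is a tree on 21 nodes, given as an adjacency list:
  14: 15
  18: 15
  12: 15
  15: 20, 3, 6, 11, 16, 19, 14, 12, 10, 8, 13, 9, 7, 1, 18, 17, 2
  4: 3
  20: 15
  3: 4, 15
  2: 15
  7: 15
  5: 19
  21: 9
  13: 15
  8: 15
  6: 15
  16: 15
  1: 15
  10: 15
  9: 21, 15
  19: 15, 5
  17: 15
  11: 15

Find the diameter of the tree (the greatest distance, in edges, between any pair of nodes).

4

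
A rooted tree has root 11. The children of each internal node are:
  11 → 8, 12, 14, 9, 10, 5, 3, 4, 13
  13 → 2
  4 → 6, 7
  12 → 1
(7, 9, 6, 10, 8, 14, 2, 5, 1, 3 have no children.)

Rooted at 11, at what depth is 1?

Climbing from 1 to the root: 1 – 12 – 11. That's 2 steps.

2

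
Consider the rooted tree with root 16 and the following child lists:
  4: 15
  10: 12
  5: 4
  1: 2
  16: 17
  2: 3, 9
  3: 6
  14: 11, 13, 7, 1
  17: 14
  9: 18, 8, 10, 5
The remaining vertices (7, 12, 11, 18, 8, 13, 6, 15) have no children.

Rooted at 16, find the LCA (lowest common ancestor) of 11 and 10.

Path 11→root: 11 14 17 16; path 10→root: 10 9 2 1 14 17 16.
First common node: 14.

14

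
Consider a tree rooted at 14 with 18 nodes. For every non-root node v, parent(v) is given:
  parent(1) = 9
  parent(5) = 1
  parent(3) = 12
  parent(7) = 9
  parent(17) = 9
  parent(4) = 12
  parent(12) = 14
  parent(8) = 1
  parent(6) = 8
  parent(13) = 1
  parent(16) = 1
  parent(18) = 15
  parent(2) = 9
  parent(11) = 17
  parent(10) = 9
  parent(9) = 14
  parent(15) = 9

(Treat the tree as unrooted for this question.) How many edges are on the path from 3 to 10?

3 - 12 - 14 - 9 - 10: 4 edges.

4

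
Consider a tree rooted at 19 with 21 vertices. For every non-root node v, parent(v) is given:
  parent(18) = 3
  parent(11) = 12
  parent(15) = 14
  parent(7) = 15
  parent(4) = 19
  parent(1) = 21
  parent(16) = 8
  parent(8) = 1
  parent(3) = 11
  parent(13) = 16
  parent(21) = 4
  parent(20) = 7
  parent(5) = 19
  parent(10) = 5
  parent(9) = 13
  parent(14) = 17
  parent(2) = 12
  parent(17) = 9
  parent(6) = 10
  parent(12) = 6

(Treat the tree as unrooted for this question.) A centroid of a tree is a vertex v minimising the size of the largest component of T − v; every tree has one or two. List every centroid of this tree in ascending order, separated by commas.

If 21 is removed the pieces have sizes 10, 10, all ≤ ⌊21/2⌋ = 10.
Every other node leaves some component of size > 10, so the centroid is unique.

21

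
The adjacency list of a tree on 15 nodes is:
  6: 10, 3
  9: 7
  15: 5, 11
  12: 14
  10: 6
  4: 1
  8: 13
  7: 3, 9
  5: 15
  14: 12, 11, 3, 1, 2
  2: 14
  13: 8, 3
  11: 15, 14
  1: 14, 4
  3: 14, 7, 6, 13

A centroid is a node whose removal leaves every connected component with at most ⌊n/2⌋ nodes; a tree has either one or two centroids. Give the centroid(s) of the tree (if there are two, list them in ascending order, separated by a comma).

If 14 is removed the pieces have sizes 7, 3, 2, 1, 1, all ≤ ⌊15/2⌋ = 7.
No neighbour of 14 does as well, so 14 is the unique centroid.

14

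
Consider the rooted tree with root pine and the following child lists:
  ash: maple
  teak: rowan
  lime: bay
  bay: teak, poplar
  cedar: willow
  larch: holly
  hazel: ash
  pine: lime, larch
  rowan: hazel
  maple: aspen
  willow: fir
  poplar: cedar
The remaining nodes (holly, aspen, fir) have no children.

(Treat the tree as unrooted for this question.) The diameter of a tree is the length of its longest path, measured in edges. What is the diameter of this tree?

10

Starting from aspen, a farthest node is fir at distance 10.
One longest path: aspen - maple - ash - hazel - rowan - teak - bay - poplar - cedar - willow - fir.
So the diameter is 10.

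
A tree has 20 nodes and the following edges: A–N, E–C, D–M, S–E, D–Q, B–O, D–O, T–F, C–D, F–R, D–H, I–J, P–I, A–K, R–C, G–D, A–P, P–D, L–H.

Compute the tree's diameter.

Starting from T, a farthest node is J at distance 7.
One longest path: T - F - R - C - D - P - I - J.
So the diameter is 7.

7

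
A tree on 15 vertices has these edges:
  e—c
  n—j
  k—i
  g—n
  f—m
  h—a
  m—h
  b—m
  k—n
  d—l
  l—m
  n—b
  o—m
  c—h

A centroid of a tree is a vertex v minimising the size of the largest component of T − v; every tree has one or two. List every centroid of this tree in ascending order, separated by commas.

Removing m splits the tree into components of sizes 6, 4, 2, 1, 1; the largest is 6 ≤ ⌊15/2⌋ = 7.
Every other node leaves some component of size > 7, so the centroid is unique.

m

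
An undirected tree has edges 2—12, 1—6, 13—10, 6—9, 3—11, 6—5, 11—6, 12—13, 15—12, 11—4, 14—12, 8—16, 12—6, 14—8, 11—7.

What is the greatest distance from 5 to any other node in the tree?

5

A farthest node from 5 is 16.
The path 5 – 6 – 12 – 14 – 8 – 16 has 5 edges.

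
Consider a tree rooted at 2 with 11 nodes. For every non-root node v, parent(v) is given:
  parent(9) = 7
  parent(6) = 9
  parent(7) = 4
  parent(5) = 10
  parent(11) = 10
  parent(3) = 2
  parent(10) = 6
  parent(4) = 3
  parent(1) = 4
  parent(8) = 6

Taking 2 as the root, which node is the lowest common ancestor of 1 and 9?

4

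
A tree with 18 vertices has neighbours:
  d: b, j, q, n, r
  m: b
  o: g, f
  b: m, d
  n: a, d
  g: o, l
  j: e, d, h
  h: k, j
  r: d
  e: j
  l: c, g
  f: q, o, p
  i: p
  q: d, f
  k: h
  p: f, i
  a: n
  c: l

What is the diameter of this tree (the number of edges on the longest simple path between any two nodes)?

9

A longest path is c-l-g-o-f-q-d-j-h-k, with 9 edges.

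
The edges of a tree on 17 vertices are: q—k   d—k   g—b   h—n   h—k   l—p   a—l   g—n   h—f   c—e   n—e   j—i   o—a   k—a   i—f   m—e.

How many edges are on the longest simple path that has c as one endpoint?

7

Distances from c peak at 7, attained at p.
c-e-n-h-k-a-l-p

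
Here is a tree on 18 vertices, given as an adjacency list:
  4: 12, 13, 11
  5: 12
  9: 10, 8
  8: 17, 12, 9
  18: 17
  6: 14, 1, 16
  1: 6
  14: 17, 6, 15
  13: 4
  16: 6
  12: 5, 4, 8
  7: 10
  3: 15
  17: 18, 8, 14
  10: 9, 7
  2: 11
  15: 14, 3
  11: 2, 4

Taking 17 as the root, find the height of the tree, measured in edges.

5

The longest root-to-leaf path is 17 – 8 – 12 – 4 – 11 – 2 (5 edges).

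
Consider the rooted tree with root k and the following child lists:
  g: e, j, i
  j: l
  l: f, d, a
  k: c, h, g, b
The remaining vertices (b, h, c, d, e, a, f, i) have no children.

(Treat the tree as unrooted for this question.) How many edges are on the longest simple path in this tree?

5

A longest path is c-k-g-j-l-a, with 5 edges.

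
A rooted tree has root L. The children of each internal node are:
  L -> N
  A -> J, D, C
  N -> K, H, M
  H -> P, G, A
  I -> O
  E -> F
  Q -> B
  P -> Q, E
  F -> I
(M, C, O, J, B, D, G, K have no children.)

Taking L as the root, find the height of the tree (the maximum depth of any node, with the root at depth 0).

7

A deepest node is O, reached by L – N – H – P – E – F – I – O.
That path has 7 edges, so the height is 7.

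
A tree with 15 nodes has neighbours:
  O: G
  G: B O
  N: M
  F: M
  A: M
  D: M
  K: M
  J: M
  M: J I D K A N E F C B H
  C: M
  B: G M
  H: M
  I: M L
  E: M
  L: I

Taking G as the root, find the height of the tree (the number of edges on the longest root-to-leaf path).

4

L sits deepest: G-B-M-I-L — 4 edges from the root.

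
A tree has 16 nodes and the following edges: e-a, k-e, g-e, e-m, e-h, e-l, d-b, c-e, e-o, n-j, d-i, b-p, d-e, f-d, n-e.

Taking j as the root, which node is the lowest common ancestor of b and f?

d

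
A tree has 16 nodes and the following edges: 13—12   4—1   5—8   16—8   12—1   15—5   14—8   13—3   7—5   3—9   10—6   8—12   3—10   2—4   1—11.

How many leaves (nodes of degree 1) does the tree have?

Degree-1 nodes: 2, 6, 7, 9, 11, 14, 15, 16 — 8 of them.

8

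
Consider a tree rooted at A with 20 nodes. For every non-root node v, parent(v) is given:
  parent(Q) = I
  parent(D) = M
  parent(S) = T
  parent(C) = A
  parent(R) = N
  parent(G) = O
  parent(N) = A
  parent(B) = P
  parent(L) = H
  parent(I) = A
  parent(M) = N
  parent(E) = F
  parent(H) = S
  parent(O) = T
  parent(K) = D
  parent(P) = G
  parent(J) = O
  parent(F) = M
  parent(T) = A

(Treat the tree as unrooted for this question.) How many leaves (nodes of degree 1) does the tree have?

8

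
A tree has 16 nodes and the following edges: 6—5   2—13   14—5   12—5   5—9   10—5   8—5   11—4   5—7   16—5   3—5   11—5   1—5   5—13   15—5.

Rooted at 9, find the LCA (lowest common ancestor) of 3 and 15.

5

Path 3→root: 3 5 9; path 15→root: 15 5 9.
First common node: 5.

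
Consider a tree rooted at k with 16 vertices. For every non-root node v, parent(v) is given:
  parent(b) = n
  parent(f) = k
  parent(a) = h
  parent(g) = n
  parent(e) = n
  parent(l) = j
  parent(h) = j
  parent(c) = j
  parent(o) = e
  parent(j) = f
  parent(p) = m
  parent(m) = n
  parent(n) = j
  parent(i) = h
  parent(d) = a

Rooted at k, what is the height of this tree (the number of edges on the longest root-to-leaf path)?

d sits deepest: k – f – j – h – a – d — 5 edges from the root.

5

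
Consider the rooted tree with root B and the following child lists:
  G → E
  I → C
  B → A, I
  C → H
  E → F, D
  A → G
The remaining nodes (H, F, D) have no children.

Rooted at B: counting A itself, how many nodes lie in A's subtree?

5

The subtree rooted at A contains: A, G, E, D, F — 5 nodes.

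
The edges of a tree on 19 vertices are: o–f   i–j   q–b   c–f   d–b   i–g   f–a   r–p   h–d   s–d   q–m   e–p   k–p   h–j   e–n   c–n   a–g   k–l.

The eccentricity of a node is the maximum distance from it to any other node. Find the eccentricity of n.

11

A farthest node from n is m.
The path n-c-f-a-g-i-j-h-d-b-q-m has 11 edges.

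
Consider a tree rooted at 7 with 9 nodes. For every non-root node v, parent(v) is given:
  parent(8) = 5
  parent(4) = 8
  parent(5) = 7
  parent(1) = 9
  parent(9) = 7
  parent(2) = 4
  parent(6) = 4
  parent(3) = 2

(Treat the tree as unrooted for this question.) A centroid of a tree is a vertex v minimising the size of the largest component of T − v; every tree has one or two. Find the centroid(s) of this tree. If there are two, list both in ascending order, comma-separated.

Removing 8 splits the tree into components of sizes 4, 4; the largest is 4 ≤ ⌊9/2⌋ = 4.
No neighbour of 8 does as well, so 8 is the unique centroid.

8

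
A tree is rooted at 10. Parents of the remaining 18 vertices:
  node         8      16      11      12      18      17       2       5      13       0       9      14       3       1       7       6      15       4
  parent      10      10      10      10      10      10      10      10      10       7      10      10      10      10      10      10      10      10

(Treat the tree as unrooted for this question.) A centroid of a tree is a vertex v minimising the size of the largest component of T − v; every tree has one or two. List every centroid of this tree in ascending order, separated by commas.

Delete 10: the remaining components have sizes 2, 1, 1, 1, 1, 1, 1, 1, 1, 1, 1, 1, 1, 1, 1, 1, 1. Max 2 ≤ 9, so 10 is a centroid.
No neighbour of 10 does as well, so 10 is the unique centroid.

10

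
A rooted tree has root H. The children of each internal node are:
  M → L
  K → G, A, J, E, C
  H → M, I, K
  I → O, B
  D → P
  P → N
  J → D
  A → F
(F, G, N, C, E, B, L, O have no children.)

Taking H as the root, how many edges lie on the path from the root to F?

Climbing from F to the root: F → A → K → H. That's 3 steps.

3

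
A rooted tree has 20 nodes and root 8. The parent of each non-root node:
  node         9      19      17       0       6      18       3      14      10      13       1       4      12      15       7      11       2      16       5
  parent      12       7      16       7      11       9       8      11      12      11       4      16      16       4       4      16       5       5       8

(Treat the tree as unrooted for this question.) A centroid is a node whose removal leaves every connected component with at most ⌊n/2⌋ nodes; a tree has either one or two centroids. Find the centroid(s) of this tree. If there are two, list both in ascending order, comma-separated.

16

Removing 16 splits the tree into components of sizes 6, 4, 4, 4, 1; the largest is 6 ≤ ⌊20/2⌋ = 10.
No neighbour of 16 does as well, so 16 is the unique centroid.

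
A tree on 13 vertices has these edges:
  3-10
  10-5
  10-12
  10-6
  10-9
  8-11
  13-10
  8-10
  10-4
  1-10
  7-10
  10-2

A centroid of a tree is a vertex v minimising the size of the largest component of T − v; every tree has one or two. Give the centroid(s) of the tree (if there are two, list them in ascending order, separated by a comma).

10

If 10 is removed the pieces have sizes 2, 1, 1, 1, 1, 1, 1, 1, 1, 1, 1, all ≤ ⌊13/2⌋ = 6.
No neighbour of 10 does as well, so 10 is the unique centroid.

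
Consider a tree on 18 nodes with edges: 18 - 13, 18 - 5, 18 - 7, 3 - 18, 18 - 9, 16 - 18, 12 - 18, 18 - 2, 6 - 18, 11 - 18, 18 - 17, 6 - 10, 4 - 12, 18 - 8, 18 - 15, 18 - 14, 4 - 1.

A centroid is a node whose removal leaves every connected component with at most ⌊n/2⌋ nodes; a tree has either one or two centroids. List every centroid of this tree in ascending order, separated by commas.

18

Removing 18 splits the tree into components of sizes 3, 2, 1, 1, 1, 1, 1, 1, 1, 1, 1, 1, 1, 1; the largest is 3 ≤ ⌊18/2⌋ = 9.
Every other node leaves some component of size > 9, so the centroid is unique.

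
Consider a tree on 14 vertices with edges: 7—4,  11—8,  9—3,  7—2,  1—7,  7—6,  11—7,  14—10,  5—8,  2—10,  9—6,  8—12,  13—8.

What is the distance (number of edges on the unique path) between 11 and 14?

Walking from 11: 11–7–2–10–14. Length 4.

4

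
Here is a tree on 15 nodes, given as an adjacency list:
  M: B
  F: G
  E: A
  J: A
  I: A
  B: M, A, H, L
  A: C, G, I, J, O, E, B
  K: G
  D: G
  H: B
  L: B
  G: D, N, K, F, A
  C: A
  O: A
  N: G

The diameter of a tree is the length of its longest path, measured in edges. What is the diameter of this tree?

4

Starting from M, a farthest node is F at distance 4.
One longest path: M – B – A – G – F.
So the diameter is 4.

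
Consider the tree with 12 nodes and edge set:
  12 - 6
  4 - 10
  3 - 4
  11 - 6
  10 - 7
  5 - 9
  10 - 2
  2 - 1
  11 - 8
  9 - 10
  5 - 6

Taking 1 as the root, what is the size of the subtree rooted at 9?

6

Descendants of 9 (including itself): 9, 5, 6, 12, 11, 8. That's 6.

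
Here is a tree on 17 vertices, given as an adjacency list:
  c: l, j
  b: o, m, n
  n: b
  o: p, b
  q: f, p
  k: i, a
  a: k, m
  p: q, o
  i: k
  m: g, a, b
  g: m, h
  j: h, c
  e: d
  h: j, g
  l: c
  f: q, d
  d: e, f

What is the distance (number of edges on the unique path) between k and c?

Walking from k: k - a - m - g - h - j - c. Length 6.

6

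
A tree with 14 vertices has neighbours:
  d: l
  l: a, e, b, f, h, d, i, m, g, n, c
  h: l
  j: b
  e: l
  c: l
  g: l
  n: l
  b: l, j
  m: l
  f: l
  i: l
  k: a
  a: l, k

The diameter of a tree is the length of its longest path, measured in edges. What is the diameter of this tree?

4

BFS from k reaches j last, at distance 4; BFS from j confirms no node is farther.
Path: k–a–l–b–j.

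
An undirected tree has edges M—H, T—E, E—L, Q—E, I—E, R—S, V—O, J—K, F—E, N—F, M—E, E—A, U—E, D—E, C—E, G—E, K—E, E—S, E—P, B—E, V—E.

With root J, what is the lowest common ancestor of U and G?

Ancestors of U (toward the root): U, E, K, J.
Ancestors of G: G, E, K, J.
The deepest node appearing in both lists is E.

E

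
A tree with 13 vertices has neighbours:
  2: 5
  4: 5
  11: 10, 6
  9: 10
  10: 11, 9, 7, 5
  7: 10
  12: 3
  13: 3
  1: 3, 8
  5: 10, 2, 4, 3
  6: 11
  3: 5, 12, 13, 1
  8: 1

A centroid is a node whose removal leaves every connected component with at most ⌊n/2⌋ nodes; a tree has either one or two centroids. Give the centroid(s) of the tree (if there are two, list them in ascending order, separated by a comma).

Delete 5: the remaining components have sizes 5, 5, 1, 1. Max 5 ≤ 6, so 5 is a centroid.
No neighbour of 5 does as well, so 5 is the unique centroid.

5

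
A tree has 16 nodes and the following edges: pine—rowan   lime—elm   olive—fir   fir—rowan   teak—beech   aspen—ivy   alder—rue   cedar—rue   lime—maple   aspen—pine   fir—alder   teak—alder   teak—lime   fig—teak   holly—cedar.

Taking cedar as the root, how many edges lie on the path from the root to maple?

5

cedar → rue → alder → teak → lime → maple — 5 edges.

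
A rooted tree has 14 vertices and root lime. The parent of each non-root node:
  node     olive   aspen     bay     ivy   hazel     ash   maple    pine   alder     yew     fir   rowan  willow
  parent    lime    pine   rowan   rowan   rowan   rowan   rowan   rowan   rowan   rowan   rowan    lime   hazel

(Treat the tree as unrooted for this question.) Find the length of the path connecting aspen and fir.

Walking from aspen: aspen - pine - rowan - fir. Length 3.

3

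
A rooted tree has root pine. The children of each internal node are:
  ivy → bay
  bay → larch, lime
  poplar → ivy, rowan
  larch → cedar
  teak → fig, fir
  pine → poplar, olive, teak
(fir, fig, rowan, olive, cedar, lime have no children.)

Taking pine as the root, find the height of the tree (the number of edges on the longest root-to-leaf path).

The longest root-to-leaf path is pine → poplar → ivy → bay → larch → cedar (5 edges).

5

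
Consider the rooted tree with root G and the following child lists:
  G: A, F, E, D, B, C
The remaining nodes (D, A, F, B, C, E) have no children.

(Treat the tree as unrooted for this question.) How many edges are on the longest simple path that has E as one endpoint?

A farthest node from E is A (D, C, B, F also at distance 2).
The path E-G-A has 2 edges.

2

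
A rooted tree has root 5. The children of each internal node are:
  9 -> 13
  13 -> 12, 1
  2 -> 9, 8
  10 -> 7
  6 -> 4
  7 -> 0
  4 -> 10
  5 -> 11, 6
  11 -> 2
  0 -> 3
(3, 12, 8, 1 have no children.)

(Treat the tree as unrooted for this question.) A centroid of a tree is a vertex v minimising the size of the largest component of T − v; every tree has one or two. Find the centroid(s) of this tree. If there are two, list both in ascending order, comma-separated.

Removing 5 splits the tree into components of sizes 7, 6; the largest is 7 ≤ ⌊14/2⌋ = 7.
Its neighbour 11 also leaves a largest component of size 7, so both are centroids.

5, 11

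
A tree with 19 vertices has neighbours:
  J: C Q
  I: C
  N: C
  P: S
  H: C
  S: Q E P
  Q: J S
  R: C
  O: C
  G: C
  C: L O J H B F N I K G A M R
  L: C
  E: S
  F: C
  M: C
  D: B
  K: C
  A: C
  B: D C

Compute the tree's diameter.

6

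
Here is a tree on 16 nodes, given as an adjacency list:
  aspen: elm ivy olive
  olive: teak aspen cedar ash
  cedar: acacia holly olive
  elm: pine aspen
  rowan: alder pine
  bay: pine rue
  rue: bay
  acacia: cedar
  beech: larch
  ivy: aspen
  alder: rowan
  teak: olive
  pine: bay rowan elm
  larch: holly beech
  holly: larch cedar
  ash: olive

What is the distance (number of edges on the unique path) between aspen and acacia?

3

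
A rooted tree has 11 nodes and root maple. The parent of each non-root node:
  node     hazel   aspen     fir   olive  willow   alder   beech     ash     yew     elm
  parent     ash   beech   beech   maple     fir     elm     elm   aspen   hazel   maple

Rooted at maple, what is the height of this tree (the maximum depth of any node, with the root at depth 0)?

6

yew sits deepest: maple → elm → beech → aspen → ash → hazel → yew — 6 edges from the root.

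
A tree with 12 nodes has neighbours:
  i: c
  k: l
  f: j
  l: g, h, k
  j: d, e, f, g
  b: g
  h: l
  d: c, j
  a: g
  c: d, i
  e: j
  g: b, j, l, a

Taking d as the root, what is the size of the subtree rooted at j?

j's subtree: {j, g, f, e, b, a, l, k, h}, size 9.

9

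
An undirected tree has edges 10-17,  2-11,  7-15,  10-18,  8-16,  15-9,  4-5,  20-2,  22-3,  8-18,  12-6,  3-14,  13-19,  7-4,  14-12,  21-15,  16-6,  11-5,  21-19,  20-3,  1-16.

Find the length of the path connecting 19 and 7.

19 – 21 – 15 – 7: 3 edges.

3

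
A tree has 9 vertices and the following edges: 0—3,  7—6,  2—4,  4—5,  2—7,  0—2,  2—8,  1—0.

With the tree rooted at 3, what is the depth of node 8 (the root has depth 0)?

Path from 3 to 8: 3–0–2–8, which has 3 edges.

3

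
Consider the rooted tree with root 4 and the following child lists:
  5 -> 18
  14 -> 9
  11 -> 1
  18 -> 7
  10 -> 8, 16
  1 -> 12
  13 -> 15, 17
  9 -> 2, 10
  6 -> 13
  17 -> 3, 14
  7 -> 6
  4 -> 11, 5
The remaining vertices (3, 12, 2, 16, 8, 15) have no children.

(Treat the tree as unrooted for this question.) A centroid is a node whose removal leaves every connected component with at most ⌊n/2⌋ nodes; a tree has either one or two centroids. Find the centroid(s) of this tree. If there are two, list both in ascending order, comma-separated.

13

Delete 13: the remaining components have sizes 8, 8, 1. Max 8 ≤ 9, so 13 is a centroid.
No neighbour of 13 does as well, so 13 is the unique centroid.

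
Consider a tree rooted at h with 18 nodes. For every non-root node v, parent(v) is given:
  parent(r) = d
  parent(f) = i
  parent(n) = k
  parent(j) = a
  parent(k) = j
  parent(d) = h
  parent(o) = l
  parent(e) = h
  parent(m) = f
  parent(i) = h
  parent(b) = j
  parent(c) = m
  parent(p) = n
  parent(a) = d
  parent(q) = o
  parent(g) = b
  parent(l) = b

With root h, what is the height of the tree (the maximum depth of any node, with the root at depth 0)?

The longest root-to-leaf path is h → d → a → j → b → l → o → q (7 edges).

7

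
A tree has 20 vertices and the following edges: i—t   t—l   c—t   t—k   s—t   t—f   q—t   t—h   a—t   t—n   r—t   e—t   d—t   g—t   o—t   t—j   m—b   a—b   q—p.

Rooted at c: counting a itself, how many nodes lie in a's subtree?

a's subtree: {a, b, m}, size 3.

3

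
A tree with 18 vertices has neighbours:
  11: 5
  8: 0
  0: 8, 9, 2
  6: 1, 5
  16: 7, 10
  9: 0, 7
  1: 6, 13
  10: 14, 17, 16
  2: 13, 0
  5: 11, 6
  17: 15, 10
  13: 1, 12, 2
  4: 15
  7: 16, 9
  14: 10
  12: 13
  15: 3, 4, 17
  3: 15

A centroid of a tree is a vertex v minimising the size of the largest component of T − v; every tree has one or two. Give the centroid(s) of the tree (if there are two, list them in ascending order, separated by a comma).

0, 9

If 0 is removed the pieces have sizes 9, 7, 1, all ≤ ⌊18/2⌋ = 9.
Its neighbour 9 also leaves a largest component of size 9, so both are centroids.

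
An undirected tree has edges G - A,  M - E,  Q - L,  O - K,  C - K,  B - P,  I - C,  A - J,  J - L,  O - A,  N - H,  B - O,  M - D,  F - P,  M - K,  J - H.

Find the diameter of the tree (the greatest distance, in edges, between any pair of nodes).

7

A longest path is N–H–J–A–O–K–M–E, with 7 edges.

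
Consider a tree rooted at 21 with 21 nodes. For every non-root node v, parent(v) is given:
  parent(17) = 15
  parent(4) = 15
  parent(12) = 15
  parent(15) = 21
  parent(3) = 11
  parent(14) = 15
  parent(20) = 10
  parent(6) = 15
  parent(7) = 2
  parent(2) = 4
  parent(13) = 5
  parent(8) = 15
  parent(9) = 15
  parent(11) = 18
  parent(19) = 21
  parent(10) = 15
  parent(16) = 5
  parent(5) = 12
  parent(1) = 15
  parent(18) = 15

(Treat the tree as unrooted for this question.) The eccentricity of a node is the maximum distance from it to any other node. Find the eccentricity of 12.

A farthest node from 12 is 3 (7 also at distance 4).
The path 12–15–18–11–3 has 4 edges.

4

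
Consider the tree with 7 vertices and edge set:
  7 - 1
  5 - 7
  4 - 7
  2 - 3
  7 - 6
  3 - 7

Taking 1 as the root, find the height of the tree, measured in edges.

The longest root-to-leaf path is 1-7-3-2 (3 edges).

3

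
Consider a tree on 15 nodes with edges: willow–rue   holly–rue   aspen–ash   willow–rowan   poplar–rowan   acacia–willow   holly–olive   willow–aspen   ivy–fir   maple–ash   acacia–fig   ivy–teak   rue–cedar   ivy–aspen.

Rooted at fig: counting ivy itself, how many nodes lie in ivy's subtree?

3

The subtree rooted at ivy contains: ivy, teak, fir — 3 nodes.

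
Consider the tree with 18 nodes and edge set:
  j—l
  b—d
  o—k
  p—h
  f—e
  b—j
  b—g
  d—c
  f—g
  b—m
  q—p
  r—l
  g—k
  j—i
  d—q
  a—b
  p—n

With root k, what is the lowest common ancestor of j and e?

g

j's ancestor chain is j, b, g, k and e's is e, f, g, k; they first meet at g.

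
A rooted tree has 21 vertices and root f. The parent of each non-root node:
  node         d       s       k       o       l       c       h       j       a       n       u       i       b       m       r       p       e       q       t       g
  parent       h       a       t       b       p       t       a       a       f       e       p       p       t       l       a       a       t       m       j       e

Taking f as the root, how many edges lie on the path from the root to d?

3

Climbing from d to the root: d → h → a → f. That's 3 steps.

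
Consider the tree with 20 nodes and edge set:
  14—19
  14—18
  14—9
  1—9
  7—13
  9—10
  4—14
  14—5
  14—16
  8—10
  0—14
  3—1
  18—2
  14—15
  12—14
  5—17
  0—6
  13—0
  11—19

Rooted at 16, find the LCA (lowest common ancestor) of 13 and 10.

14

Path 13→root: 13 0 14 16; path 10→root: 10 9 14 16.
First common node: 14.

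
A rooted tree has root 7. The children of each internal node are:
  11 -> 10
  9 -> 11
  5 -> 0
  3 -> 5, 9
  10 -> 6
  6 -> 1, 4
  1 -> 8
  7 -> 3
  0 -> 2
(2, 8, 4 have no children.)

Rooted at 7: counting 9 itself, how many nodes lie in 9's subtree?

7

The subtree rooted at 9 contains: 9, 11, 10, 6, 1, 4, 8 — 7 nodes.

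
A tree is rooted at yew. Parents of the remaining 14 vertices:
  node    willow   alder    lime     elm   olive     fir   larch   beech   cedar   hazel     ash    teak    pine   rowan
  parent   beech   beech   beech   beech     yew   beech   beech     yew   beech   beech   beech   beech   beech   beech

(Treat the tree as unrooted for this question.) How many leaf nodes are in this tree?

13

Exactly 13 nodes have a single neighbour: alder, ash, cedar, elm, fir, hazel, larch, lime, olive, pine, rowan, teak, willow.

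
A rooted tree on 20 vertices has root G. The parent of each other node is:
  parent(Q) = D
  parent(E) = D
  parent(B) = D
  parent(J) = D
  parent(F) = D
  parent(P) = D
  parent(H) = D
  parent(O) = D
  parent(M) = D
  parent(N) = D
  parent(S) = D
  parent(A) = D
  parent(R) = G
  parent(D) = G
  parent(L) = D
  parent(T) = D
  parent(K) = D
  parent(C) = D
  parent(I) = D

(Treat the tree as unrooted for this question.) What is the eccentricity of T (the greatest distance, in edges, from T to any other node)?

The node farthest from T is R, via T-D-G-R — 3 edges.

3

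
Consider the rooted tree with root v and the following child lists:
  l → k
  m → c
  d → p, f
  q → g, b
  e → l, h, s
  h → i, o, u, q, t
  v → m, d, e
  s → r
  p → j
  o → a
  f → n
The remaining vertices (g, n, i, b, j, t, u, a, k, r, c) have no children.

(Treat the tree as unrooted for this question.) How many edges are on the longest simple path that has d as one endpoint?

5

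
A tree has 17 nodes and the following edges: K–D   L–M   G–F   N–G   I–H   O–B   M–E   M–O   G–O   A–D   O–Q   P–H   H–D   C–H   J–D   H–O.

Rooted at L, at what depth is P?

4

L – M – O – H – P — 4 edges.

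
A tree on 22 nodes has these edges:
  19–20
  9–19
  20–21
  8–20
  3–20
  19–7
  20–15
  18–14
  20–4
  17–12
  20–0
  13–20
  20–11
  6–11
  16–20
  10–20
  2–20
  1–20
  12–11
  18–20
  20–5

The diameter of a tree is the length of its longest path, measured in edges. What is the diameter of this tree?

BFS from 17 reaches 7 last, at distance 5; BFS from 7 confirms no node is farther.
Path: 17 – 12 – 11 – 20 – 19 – 7.

5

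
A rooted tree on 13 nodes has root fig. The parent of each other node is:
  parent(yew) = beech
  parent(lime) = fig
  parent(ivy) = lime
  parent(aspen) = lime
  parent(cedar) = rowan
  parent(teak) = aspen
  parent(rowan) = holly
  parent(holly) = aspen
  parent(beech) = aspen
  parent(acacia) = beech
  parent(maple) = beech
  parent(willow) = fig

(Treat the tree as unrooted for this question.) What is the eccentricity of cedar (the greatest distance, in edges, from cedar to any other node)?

Distances from cedar peak at 6, attained at willow.
cedar – rowan – holly – aspen – lime – fig – willow

6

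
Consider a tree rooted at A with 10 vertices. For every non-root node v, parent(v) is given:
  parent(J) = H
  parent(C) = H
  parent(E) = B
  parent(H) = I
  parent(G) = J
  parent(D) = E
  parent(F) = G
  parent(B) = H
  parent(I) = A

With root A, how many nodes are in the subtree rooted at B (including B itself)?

3

B's subtree: {B, E, D}, size 3.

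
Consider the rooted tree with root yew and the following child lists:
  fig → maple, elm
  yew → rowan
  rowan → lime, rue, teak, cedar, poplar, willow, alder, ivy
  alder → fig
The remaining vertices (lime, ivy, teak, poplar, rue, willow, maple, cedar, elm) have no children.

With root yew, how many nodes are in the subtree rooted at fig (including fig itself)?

3

fig's subtree: {fig, elm, maple}, size 3.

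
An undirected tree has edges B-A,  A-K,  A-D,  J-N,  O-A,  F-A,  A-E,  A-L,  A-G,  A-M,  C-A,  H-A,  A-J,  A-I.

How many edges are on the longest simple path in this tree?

3

Starting from N, a farthest node is K at distance 3.
One longest path: N - J - A - K.
So the diameter is 3.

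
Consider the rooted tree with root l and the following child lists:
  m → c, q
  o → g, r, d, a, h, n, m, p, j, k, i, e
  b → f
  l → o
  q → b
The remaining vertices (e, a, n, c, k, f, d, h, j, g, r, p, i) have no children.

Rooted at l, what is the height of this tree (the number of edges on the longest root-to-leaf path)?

5

The longest root-to-leaf path is l–o–m–q–b–f (5 edges).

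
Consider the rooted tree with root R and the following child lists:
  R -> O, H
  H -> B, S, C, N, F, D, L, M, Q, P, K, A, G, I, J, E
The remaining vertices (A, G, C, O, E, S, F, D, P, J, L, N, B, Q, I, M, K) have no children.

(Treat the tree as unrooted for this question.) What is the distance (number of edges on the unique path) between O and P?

3

O - R - H - P: 3 edges.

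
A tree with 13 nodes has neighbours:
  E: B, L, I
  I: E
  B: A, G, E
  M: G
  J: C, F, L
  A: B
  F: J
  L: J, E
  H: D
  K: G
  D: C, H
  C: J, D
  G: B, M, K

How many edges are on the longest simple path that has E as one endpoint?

5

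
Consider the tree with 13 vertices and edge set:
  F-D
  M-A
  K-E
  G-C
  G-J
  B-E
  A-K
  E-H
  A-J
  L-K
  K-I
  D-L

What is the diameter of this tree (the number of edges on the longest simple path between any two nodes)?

7

BFS from F reaches C last, at distance 7; BFS from C confirms no node is farther.
Path: F - D - L - K - A - J - G - C.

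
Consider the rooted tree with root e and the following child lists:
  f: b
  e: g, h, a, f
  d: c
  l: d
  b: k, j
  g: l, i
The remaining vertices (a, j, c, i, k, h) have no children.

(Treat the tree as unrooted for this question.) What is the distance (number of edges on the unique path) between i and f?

The path is i – g – e – f, which has 3 edges.

3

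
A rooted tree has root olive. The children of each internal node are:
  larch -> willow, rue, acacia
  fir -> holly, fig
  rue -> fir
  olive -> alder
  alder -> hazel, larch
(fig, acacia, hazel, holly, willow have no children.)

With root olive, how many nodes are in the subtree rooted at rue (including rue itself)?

Descendants of rue (including itself): rue, fir, holly, fig. That's 4.

4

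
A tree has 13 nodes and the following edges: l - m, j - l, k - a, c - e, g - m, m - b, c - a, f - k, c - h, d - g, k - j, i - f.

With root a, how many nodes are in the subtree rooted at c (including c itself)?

The subtree rooted at c contains: c, h, e — 3 nodes.

3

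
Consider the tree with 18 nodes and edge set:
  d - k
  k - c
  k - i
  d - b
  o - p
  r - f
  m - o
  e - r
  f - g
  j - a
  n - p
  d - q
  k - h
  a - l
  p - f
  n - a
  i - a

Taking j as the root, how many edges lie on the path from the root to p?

Path from j to p: j – a – n – p, which has 3 edges.

3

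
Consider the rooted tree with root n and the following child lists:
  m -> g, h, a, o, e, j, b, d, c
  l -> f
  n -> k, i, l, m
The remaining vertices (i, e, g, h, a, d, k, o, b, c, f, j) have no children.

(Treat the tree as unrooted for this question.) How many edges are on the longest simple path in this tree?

A longest path is f–l–n–m–e, with 4 edges.

4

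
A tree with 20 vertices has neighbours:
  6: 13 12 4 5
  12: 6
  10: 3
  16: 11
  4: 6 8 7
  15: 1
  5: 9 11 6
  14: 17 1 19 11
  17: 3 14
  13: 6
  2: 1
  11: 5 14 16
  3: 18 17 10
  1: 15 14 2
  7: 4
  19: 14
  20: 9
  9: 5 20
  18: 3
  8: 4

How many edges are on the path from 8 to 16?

5

Walking from 8: 8 - 4 - 6 - 5 - 11 - 16. Length 5.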